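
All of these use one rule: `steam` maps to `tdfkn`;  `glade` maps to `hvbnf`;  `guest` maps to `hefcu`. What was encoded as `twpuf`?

smoke

Shifts by position in steam: pos 0: s→t (+1), pos 1: t→d (+10), pos 2: e→f (+1), pos 3: a→k (+10) — repeating every 2. The shifts repeat in a cycle of length 2: positions 0,1,… shift by +1, +10, then the pattern repeats.
Undoing it on twpuf: t−1=s, w−10=m, p−1=o, u−10=k, f−1=e.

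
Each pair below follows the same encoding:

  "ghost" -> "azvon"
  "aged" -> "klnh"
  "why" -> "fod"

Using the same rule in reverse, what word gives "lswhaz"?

The output letters match the input read backwards, each shifted +7: ghost reversed is tsohg. The word is reversed, then every letter is shifted forward by 7.
Reversing it on lswhaz: shift back: l−7=e, s−7=l, w−7=p, h−7=a, a−7=t, z−7=s → elpats; then reverse → staple.

staple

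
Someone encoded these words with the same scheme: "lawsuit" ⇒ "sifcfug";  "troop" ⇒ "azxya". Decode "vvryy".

The shift increases by 1 at each position, starting from +7: 7, 8, 9, ….
Decoding vvryy: v−7=o, v−8=n, r−9=i, y−10=o, y−11=n.

onion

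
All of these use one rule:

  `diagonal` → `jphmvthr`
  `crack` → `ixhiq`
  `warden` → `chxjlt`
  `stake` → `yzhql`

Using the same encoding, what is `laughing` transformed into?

rhbmnptm

The rule splits by letter class: vowels +7, consonants +6.
Applying it to laughing: l(cons)+6=r, a(vowel)+7=h, u(vowel)+7=b, g(cons)+6=m, h(cons)+6=n, i(vowel)+7=p, n(cons)+6=t, g(cons)+6=m.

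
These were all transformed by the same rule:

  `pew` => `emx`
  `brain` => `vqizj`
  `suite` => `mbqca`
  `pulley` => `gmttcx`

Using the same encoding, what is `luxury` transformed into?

Two steps: reverse the string, then apply a Caesar shift of +8.
For luxury: reverse → yruxul; then shift: y+8=g, r+8=z, u+8=c, x+8=f, u+8=c, l+8=t.

gzcfct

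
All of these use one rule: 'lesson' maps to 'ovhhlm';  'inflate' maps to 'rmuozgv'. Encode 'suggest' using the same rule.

hfttvhg

Each pair mirrors across the alphabet (l↔o, e↔v, s↔h): positions sum to 25. Letters are reflected about the middle of the alphabet (position → 25−position): Atbash.
On suggest: s↔h, u↔f, g↔t, g↔t, e↔v, s↔h, t↔g.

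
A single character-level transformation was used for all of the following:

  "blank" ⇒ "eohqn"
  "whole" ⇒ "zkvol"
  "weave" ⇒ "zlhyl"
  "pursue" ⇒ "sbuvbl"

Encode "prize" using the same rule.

supcl

The shift depends on letter class: consonant b→e is +3, but vowel a→h is +7. Vowels shift forward by 7 and consonants shift forward by 3.
Applying it to prize: p(cons)+3=s, r(cons)+3=u, i(vowel)+7=p, z(cons)+3=c, e(vowel)+7=l.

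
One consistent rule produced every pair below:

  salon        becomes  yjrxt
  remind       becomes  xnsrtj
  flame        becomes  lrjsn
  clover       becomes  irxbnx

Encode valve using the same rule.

bjrbn

The shift depends on letter class: consonant s→y is +6, but vowel a→j is +9. Two shifts are in play — +9 for a/e/i/o/u, +6 for every other letter.
On valve: v(cons)+6=b, a(vowel)+9=j, l(cons)+6=r, v(cons)+6=b, e(vowel)+9=n.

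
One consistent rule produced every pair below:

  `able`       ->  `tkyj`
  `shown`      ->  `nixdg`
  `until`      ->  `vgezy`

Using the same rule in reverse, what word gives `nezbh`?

a(0)→t(19) and b(1)→k(10) fit y≡17x+19 (mod 26); the inverse of 17 mod 26 is 23. This is an affine cipher: with a=0,…,z=25, each position x becomes (17x+19) mod 26.
Reversing it on nezbh: n(13)→23·(13−19)≡18=s; e(4)→23·(4−19)≡19=t; z(25)→23·(25−19)≡8=i; b(1)→23·(1−19)≡2=c; h(7)→23·(7−19)≡10=k (all mod 26).

stick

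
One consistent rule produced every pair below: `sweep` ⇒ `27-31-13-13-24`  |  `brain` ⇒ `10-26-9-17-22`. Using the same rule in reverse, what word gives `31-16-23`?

Each letter is replaced by its alphabet position (a=1..z=26) + 8.
Reversing it on 31-16-23: 31→(31−8)÷1=23=w, 16→(16−8)÷1=8=h, 23→(23−8)÷1=15=o.

who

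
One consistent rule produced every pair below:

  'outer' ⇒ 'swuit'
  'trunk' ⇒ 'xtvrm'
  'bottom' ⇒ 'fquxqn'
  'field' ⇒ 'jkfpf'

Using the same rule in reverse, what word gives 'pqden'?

Shifts by position in outer: pos 0: o→s (+4), pos 1: u→w (+2), pos 2: t→u (+1), pos 3: e→i (+4), pos 4: r→t (+2) — repeating every 3. A repeating key of period 3 is used — shifts +4, +2, +1 over and over.
Reversing it on pqden: p−4=l, q−2=o, d−1=c, e−4=a, n−2=l.

local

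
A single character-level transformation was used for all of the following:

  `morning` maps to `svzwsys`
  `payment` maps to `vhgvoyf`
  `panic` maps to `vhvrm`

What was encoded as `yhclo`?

In morning: m→s is +6, o→v is +7, r→z is +8, n→w is +9 — the shift increases by 1 each position. The shift increases by 1 at each position, starting from +6: 6, 7, 8, ….
Reversing it on yhclo: y−6=s, h−7=a, c−8=u, l−9=c, o−10=e.

sauce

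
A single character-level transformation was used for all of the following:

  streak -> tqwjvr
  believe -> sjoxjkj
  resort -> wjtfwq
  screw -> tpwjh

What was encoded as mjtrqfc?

s(18)→t(19) and t(19)→q(16) fit y≡23x+21 (mod 26); the inverse of 23 mod 26 is 17. This is an affine cipher: with a=0,…,z=25, each position x becomes (23x+21) mod 26.
Reversing it on mjtrqfc: m(12)→17·(12−21)≡3=d; j(9)→17·(9−21)≡4=e; t(19)→17·(19−21)≡18=s; r(17)→17·(17−21)≡10=k; q(16)→17·(16−21)≡19=t; f(5)→17·(5−21)≡14=o; c(2)→17·(2−21)≡15=p (all mod 26).

desktop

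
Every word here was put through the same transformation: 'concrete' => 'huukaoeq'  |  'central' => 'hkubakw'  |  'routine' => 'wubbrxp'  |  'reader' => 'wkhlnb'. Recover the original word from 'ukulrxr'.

pending

In concrete: c→h is +5, o→u is +6, n→u is +7, c→k is +8 — the shift increases by 1 each position. The shift increases by 1 at each position, starting from +5: 5, 6, 7, ….
Undoing it on ukulrxr: u−5=p, k−6=e, u−7=n, l−8=d, r−9=i, x−10=n, r−11=g.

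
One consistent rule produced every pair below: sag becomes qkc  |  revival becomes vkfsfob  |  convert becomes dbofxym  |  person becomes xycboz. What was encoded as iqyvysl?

biology

The output letters match the input read backwards, each shifted +10: sag reversed is gas. Two steps: reverse the string, then apply a Caesar shift of +10.
Reversing it on iqyvysl: shift back: i−10=y, q−10=g, y−10=o, v−10=l, y−10=o, s−10=i, l−10=b → ygoloib; then reverse → biology.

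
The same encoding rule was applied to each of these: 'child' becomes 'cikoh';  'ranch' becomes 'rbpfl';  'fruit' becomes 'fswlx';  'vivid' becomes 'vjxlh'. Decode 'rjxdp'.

Letter i (0-indexed) is shifted by i+0, so successive shifts are 0, 1, 2, ….
Decoding rjxdp: r−0=r, j−1=i, x−2=v, d−3=a, p−4=l.

rival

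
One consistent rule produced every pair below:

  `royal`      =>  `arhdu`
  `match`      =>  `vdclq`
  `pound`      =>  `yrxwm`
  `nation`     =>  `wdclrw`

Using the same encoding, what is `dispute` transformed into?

The rule splits by letter class: vowels +3, consonants +9.
For dispute: d(cons)+9=m, i(vowel)+3=l, s(cons)+9=b, p(cons)+9=y, u(vowel)+3=x, t(cons)+9=c, e(vowel)+3=h.

mlbyxch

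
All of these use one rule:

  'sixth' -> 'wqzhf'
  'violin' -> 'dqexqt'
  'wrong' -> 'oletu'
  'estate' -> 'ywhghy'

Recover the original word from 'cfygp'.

cheap

s(18)→w(22) and i(8)→q(16) fit y≡11x+6 (mod 26); the inverse of 11 mod 26 is 19. Each letter's alphabet position (a=0..z=25) is mapped through 11·x+6 mod 26 — an affine cipher.
Undoing it on cfygp: c(2)→19·(2−6)≡2=c; f(5)→19·(5−6)≡7=h; y(24)→19·(24−6)≡4=e; g(6)→19·(6−6)≡0=a; p(15)→19·(15−6)≡15=p (all mod 26).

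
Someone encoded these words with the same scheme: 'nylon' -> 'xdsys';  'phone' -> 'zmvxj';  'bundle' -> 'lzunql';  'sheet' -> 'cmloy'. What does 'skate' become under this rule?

cphdj

Shifts by position in nylon: pos 0: n→x (+10), pos 1: y→d (+5), pos 2: l→s (+7), pos 3: o→y (+10), pos 4: n→s (+5) — repeating every 3. It's a Vigenère-style cipher with numeric key [10,5,7]: position i shifts by key[i mod 3].
On skate: s+10=c, k+5=p, a+7=h, t+10=d, e+5=j.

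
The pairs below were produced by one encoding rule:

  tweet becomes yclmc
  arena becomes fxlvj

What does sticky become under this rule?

In tweet: t→y is +5, w→c is +6, e→l is +7, e→m is +8 — the shift increases by 1 each position. Letter i (0-indexed) is shifted by i+5, so successive shifts are 5, 6, 7, ….
Applying it to sticky: s+5=x, t+6=z, i+7=p, c+8=k, k+9=t, y+10=i.

xzpkti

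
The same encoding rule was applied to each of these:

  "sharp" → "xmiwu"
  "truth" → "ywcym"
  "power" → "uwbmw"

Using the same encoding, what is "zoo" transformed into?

Two shifts are in play — +8 for a/e/i/o/u, +5 for every other letter.
On zoo: z(cons)+5=e, o(vowel)+8=w, o(vowel)+8=w.

eww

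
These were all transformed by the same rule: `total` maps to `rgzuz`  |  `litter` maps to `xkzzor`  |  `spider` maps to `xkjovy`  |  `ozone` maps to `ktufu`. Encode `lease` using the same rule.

Read the word backwards and shift each letter +6.
On lease: reverse → esael; then shift: e+6=k, s+6=y, a+6=g, e+6=k, l+6=r.

kygkr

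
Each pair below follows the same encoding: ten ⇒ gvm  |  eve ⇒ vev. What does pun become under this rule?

kfm

Each letter is replaced by its mirror in the alphabet: a↔z, b↔y, c↔x, and so on (the Atbash cipher).
Applying it to pun: p↔k, u↔f, n↔m.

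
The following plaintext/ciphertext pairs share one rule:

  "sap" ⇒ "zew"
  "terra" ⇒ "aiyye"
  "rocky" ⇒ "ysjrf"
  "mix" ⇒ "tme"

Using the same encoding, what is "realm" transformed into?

yiest

Vowels shift forward by 4 and consonants shift forward by 7.
On realm: r(cons)+7=y, e(vowel)+4=i, a(vowel)+4=e, l(cons)+7=s, m(cons)+7=t.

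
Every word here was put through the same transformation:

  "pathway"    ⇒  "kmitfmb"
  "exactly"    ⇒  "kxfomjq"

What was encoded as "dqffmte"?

The output letters match the input read backwards, each shifted +12: pathway reversed is yawhtap. The word is reversed, then every letter is shifted forward by 12.
Undoing it on dqffmte: shift back: d−12=r, q−12=e, f−12=t, f−12=t, m−12=a, t−12=h, e−12=s → rettahs; then reverse → shatter.

shatter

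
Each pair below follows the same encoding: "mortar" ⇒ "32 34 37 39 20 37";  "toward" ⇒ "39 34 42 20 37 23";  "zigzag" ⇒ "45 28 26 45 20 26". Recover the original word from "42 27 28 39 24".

white

m is letter #13 and maps to 32: an offset of 19. Letters become their 1-based position plus 19 (so a→20, b→21, …).
Decoding 42 27 28 39 24: 42→(42−19)÷1=23=w, 27→(27−19)÷1=8=h, 28→(28−19)÷1=9=i, 39→(39−19)÷1=20=t, 24→(24−19)÷1=5=e.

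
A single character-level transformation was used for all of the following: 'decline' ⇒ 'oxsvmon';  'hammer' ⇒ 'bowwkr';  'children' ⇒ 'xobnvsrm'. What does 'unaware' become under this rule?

obkgkxe

The output letters match the input read backwards, each shifted +10: decline reversed is enilced. Read the word backwards and shift each letter +10.
On unaware: reverse → erawanu; then shift: e+10=o, r+10=b, a+10=k, w+10=g, a+10=k, n+10=x, u+10=e.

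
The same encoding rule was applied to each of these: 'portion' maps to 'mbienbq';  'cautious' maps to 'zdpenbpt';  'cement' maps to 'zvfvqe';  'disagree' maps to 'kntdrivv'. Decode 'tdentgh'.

p(15)→m(12) and o(14)→b(1) fit y≡11x+3 (mod 26); the inverse of 11 mod 26 is 19. Each letter's alphabet position (a=0..z=25) is mapped through 11·x+3 mod 26 — an affine cipher.
Decoding tdentgh: t(19)→19·(19−3)≡18=s; d(3)→19·(3−3)≡0=a; e(4)→19·(4−3)≡19=t; n(13)→19·(13−3)≡8=i; t(19)→19·(19−3)≡18=s; g(6)→19·(6−3)≡5=f; h(7)→19·(7−3)≡24=y (all mod 26).

satisfy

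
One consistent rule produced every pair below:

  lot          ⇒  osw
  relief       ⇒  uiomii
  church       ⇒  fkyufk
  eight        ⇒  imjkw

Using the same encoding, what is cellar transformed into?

fiooeu

The rule splits by letter class: vowels +4, consonants +3.
For cellar: c(cons)+3=f, e(vowel)+4=i, l(cons)+3=o, l(cons)+3=o, a(vowel)+4=e, r(cons)+3=u.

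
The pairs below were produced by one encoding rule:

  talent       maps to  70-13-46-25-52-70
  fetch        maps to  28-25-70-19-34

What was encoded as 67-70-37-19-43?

stick

Each letter becomes 3×(its alphabet position, a=1..z=26) + 10.
Decoding 67-70-37-19-43: 67→(67−10)÷3=19=s, 70→(70−10)÷3=20=t, 37→(37−10)÷3=9=i, 19→(19−10)÷3=3=c, 43→(43−10)÷3=11=k.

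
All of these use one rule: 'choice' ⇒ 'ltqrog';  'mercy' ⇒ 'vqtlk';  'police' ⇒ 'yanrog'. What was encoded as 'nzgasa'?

Shifts by position in choice: pos 0: c→l (+9), pos 1: h→t (+12), pos 2: o→q (+2), pos 3: i→r (+9), pos 4: c→o (+12), pos 5: e→g (+2) — repeating every 3. A repeating key of period 3 is used — shifts +9, +12, +2 over and over.
Reversing it on nzgasa: n−9=e, z−12=n, g−2=e, a−9=r, s−12=g, a−2=y.

energy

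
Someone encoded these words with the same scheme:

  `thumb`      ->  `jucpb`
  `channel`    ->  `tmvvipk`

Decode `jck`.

The word is reversed, then every letter is shifted forward by 8.
Reversing it on jck: shift back: j−8=b, c−8=u, k−8=c → buc; then reverse → cub.

cub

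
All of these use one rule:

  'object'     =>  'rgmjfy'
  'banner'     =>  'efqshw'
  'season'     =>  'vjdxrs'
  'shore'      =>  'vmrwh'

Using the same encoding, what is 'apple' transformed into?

dusqh

Shifts by position in object: pos 0: o→r (+3), pos 1: b→g (+5), pos 2: j→m (+3), pos 3: e→j (+5) — repeating every 2. A repeating key of period 2 is used — shifts +3, +5 over and over.
On apple: a+3=d, p+5=u, p+3=s, l+5=q, e+3=h.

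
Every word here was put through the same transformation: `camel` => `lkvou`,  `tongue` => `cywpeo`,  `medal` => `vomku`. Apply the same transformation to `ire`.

sao

Vowels shift forward by 10 and consonants shift forward by 9.
Applying it to ire: i(vowel)+10=s, r(cons)+9=a, e(vowel)+10=o.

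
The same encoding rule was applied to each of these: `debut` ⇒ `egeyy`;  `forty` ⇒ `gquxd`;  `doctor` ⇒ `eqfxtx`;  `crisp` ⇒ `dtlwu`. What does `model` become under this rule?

nqgiq

In debut: d→e is +1, e→g is +2, b→e is +3, u→y is +4 — the shift increases by 1 each position. Letter i (0-indexed) is shifted by i+1, so successive shifts are 1, 2, 3, ….
On model: m+1=n, o+2=q, d+3=g, e+4=i, l+5=q.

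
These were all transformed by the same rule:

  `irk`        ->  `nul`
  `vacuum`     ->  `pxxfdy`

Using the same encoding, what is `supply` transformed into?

The word is reversed, then every letter is shifted forward by 3.
For supply: reverse → ylppus; then shift: y+3=b, l+3=o, p+3=s, p+3=s, u+3=x, s+3=v.

bossxv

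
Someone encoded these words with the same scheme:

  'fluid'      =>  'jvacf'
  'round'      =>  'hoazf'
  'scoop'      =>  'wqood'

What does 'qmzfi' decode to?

f(5)→j(9) and l(11)→v(21) fit y≡15x+12 (mod 26); the inverse of 15 mod 26 is 7. This is an affine cipher: with a=0,…,z=25, each position x becomes (15x+12) mod 26.
Decoding qmzfi: q(16)→7·(16−12)≡2=c; m(12)→7·(12−12)≡0=a; z(25)→7·(25−12)≡13=n; f(5)→7·(5−12)≡3=d; i(8)→7·(8−12)≡24=y (all mod 26).

candy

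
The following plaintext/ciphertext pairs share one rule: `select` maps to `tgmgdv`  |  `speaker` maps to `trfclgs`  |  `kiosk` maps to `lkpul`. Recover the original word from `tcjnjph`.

Shifts by position in select: pos 0: s→t (+1), pos 1: e→g (+2), pos 2: l→m (+1), pos 3: e→g (+2) — repeating every 2. A repeating key of period 2 is used — shifts +1, +2 over and over.
Decoding tcjnjph: t−1=s, c−2=a, j−1=i, n−2=l, j−1=i, p−2=n, h−1=g.

sailing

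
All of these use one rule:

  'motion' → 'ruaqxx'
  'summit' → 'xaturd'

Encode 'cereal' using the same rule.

In motion: m→r is +5, o→u is +6, t→a is +7, i→q is +8 — the shift increases by 1 each position. Each letter shifts forward by (position + 5), i.e. 5, 6, 7, … — the shift grows by one for each successive letter.
On cereal: c+5=h, e+6=k, r+7=y, e+8=m, a+9=j, l+10=v.

hkymjv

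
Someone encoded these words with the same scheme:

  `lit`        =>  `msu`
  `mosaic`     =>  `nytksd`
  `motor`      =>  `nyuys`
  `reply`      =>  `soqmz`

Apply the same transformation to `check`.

The shift depends on letter class: consonant l→m is +1, but vowel i→s is +10. The rule splits by letter class: vowels +10, consonants +1.
Applying it to check: c(cons)+1=d, h(cons)+1=i, e(vowel)+10=o, c(cons)+1=d, k(cons)+1=l.

diodl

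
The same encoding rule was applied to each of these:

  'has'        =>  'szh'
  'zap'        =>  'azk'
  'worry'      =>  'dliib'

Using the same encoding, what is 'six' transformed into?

hrc

Each pair mirrors across the alphabet (h↔s, a↔z, s↔h): positions sum to 25. This is the alphabet-reversal cipher (Atbash): a becomes z, b becomes y, etc.
For six: s↔h, i↔r, x↔c.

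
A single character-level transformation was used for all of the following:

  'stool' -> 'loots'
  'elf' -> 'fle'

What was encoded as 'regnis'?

singer

The output letters match the input read backwards: stool reversed is loots. It's just the letters in reverse order.
Undoing it on regnis: then reverse → singer.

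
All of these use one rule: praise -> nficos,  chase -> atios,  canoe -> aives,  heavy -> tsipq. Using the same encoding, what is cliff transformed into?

adcbb

p(15)→n(13) and r(17)→f(5) fit y≡9x+8 (mod 26); the inverse of 9 mod 26 is 3. Treating letters as 0–25, the rule is x ↦ 9x + 8 (mod 26).
On cliff: c(2)→9·2+8≡0=a; l(11)→9·11+8≡3=d; i(8)→9·8+8≡2=c; f(5)→9·5+8≡1=b; f(5)→9·5+8≡1=b (all mod 26).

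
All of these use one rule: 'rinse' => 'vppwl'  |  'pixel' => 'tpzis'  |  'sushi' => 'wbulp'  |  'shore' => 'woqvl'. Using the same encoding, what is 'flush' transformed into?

The shifts repeat in a cycle of length 3: positions 0,1,… shift by +4, +7, +2, then the pattern repeats.
Applying it to flush: f+4=j, l+7=s, u+2=w, s+4=w, h+7=o.

jswwo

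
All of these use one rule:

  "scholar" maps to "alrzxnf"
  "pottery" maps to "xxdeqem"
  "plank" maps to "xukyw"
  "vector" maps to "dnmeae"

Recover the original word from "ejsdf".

waist

Each letter shifts forward by (position + 8), i.e. 8, 9, 10, … — the shift grows by one for each successive letter.
Undoing it on ejsdf: e−8=w, j−9=a, s−10=i, d−11=s, f−12=t.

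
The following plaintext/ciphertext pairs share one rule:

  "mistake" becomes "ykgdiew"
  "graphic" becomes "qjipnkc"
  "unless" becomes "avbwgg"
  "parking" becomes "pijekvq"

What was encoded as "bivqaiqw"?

m(12)→y(24) and i(8)→k(10) fit y≡23x+8 (mod 26); the inverse of 23 mod 26 is 17. This is an affine cipher: with a=0,…,z=25, each position x becomes (23x+8) mod 26.
Reversing it on bivqaiqw: b(1)→17·(1−8)≡11=l; i(8)→17·(8−8)≡0=a; v(21)→17·(21−8)≡13=n; q(16)→17·(16−8)≡6=g; a(0)→17·(0−8)≡20=u; i(8)→17·(8−8)≡0=a; q(16)→17·(16−8)≡6=g; w(22)→17·(22−8)≡4=e (all mod 26).

language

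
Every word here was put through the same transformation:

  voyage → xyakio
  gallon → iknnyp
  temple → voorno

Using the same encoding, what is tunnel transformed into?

veppon

The shift depends on letter class: consonant v→x is +2, but vowel o→y is +10. Two shifts are in play — +10 for a/e/i/o/u, +2 for every other letter.
Applying it to tunnel: t(cons)+2=v, u(vowel)+10=e, n(cons)+2=p, n(cons)+2=p, e(vowel)+10=o, l(cons)+2=n.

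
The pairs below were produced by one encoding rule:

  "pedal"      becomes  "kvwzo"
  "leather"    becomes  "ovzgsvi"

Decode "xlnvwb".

Each pair mirrors across the alphabet (p↔k, e↔v, d↔w): positions sum to 25. Each letter is replaced by its mirror in the alphabet: a↔z, b↔y, c↔x, and so on (the Atbash cipher).
Undoing it on xlnvwb: x↔c, l↔o, n↔m, v↔e, w↔d, b↔y.

comedy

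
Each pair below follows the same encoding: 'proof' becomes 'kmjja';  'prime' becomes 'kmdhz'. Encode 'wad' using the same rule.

Compare letters: p→k is +21, r→m is +21, o→j is +21 — a constant shift. Each letter is shifted forward by 21 in the alphabet (a Caesar shift of +21).
Applying it to wad: w+21=r, a+21=v, d+21=y.

rvy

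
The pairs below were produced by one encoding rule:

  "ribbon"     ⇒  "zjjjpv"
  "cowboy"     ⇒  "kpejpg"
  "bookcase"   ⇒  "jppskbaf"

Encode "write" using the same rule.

The shift depends on letter class: consonant r→z is +8, but vowel i→j is +1. Two shifts are in play — +1 for a/e/i/o/u, +8 for every other letter.
For write: w(cons)+8=e, r(cons)+8=z, i(vowel)+1=j, t(cons)+8=b, e(vowel)+1=f.

ezjbf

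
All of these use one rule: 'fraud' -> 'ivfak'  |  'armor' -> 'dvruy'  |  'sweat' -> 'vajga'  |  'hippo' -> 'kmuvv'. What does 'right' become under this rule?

In fraud: f→i is +3, r→v is +4, a→f is +5, u→a is +6 — the shift increases by 1 each position. Letter i (0-indexed) is shifted by i+3, so successive shifts are 3, 4, 5, ….
For right: r+3=u, i+4=m, g+5=l, h+6=n, t+7=a.

umlna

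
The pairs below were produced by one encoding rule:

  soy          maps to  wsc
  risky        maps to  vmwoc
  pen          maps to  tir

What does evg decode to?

arc

Every letter moves 4 places later in the alphabet, wrapping around z→a.
Undoing it on evg: e−4=a, v−4=r, g−4=c.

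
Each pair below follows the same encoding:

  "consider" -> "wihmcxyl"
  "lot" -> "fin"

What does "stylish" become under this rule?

mnsfcmb

It's a constant shift of +20 (ROT20).
For stylish: s+20=m, t+20=n, y+20=s, l+20=f, i+20=c, s+20=m, h+20=b.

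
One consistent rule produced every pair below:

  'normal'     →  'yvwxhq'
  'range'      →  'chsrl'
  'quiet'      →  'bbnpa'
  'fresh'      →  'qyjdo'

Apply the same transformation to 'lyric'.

It's a Vigenère-style cipher with numeric key [11,7,5]: position i shifts by key[i mod 3].
For lyric: l+11=w, y+7=f, r+5=w, i+11=t, c+7=j.

wfwtj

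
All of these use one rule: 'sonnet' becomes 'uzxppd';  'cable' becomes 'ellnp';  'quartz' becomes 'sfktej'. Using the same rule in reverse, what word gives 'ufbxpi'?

Shifts by position in sonnet: pos 0: s→u (+2), pos 1: o→z (+11), pos 2: n→x (+10), pos 3: n→p (+2), pos 4: e→p (+11), pos 5: t→d (+10) — repeating every 3. A repeating key of period 3 is used — shifts +2, +11, +10 over and over.
Reversing it on ufbxpi: u−2=s, f−11=u, b−10=r, x−2=v, p−11=e, i−10=y.

survey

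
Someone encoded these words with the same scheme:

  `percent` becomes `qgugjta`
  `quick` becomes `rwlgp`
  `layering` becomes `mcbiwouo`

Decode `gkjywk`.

In percent: p→q is +1, e→g is +2, r→u is +3, c→g is +4 — the shift increases by 1 each position. Letter i (0-indexed) is shifted by i+1, so successive shifts are 1, 2, 3, ….
Undoing it on gkjywk: g−1=f, k−2=i, j−3=g, y−4=u, w−5=r, k−6=e.

figure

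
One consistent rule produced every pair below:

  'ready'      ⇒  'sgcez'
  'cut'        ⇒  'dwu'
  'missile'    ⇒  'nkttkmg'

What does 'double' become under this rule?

eqwcmg

The shift depends on letter class: consonant r→s is +1, but vowel e→g is +2. The rule splits by letter class: vowels +2, consonants +1.
For double: d(cons)+1=e, o(vowel)+2=q, u(vowel)+2=w, b(cons)+1=c, l(cons)+1=m, e(vowel)+2=g.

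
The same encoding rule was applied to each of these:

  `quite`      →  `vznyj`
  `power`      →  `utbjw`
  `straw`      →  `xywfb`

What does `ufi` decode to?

pad

Compare letters: q→v is +5, u→z is +5, i→n is +5 — a constant shift. Each letter is shifted forward by 5 in the alphabet (a Caesar shift of +5).
Reversing it on ufi: u−5=p, f−5=a, i−5=d.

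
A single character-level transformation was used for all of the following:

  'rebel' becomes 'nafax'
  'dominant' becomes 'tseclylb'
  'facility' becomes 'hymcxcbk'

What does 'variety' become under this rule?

pyncabk

r(17)→n(13) and e(4)→a(0) fit y≡7x+24 (mod 26); the inverse of 7 mod 26 is 15. Each letter's alphabet position (a=0..z=25) is mapped through 7·x+24 mod 26 — an affine cipher.
For variety: v(21)→7·21+24≡15=p; a(0)→7·0+24≡24=y; r(17)→7·17+24≡13=n; i(8)→7·8+24≡2=c; e(4)→7·4+24≡0=a; t(19)→7·19+24≡1=b; y(24)→7·24+24≡10=k (all mod 26).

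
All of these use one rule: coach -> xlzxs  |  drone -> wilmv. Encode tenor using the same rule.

Each pair mirrors across the alphabet (c↔x, o↔l, a↔z): positions sum to 25. Each letter is replaced by its mirror in the alphabet: a↔z, b↔y, c↔x, and so on (the Atbash cipher).
On tenor: t↔g, e↔v, n↔m, o↔l, r↔i.

gvmli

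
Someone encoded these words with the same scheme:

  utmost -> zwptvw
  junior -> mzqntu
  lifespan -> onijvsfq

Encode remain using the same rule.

ujpfnq

The shift depends on letter class: consonant t→w is +3, but vowel u→z is +5. The rule splits by letter class: vowels +5, consonants +3.
Applying it to remain: r(cons)+3=u, e(vowel)+5=j, m(cons)+3=p, a(vowel)+5=f, i(vowel)+5=n, n(cons)+3=q.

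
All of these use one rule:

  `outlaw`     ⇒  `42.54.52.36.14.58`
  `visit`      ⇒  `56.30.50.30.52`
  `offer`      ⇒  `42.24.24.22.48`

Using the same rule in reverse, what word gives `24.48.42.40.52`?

o(#15)→42 and u(#21)→54: differences scale by 2, so n = 2·pos + 12. The formula is n = 2×(alphabet index, a=1) + 12.
Reversing it on 24.48.42.40.52: 24→(24−12)÷2=6=f, 48→(48−12)÷2=18=r, 42→(42−12)÷2=15=o, 40→(40−12)÷2=14=n, 52→(52−12)÷2=20=t.

front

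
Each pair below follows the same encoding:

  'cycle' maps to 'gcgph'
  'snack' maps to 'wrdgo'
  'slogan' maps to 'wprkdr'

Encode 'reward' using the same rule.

The shift depends on letter class: consonant c→g is +4, but vowel e→h is +3. Vowels shift forward by 3 and consonants shift forward by 4.
Applying it to reward: r(cons)+4=v, e(vowel)+3=h, w(cons)+4=a, a(vowel)+3=d, r(cons)+4=v, d(cons)+4=h.

vhadvh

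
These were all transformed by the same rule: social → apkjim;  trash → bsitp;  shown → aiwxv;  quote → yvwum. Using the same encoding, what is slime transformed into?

amqnm

Shifts by position in social: pos 0: s→a (+8), pos 1: o→p (+1), pos 2: c→k (+8), pos 3: i→j (+1) — repeating every 2. It's a Vigenère-style cipher with numeric key [8,1]: position i shifts by key[i mod 2].
On slime: s+8=a, l+1=m, i+8=q, m+1=n, e+8=m.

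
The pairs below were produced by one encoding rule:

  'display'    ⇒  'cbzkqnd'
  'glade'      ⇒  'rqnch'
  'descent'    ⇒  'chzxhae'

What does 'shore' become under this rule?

d(3)→c(2) and i(8)→b(1) fit y≡5x+13 (mod 26); the inverse of 5 mod 26 is 21. This is an affine cipher: with a=0,…,z=25, each position x becomes (5x+13) mod 26.
For shore: s(18)→5·18+13≡25=z; h(7)→5·7+13≡22=w; o(14)→5·14+13≡5=f; r(17)→5·17+13≡20=u; e(4)→5·4+13≡7=h (all mod 26).

zwfuh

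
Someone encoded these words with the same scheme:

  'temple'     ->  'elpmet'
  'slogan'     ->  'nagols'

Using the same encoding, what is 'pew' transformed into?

It's just the letters in reverse order.
For pew: reverse → wep.

wep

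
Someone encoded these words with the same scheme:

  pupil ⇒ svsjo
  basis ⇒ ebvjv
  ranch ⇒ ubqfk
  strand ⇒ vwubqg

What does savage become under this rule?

vbybjf

Vowels shift forward by 1 and consonants shift forward by 3.
Applying it to savage: s(cons)+3=v, a(vowel)+1=b, v(cons)+3=y, a(vowel)+1=b, g(cons)+3=j, e(vowel)+1=f.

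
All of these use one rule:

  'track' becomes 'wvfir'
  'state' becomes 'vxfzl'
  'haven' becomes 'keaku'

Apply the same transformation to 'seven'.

viaku

In track: t→w is +3, r→v is +4, a→f is +5, c→i is +6 — the shift increases by 1 each position. Each letter shifts forward by (position + 3), i.e. 3, 4, 5, … — the shift grows by one for each successive letter.
On seven: s+3=v, e+4=i, v+5=a, e+6=k, n+7=u.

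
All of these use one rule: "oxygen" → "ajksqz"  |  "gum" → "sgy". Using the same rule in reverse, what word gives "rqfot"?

fetch

Each letter is shifted forward by 12 in the alphabet (a Caesar shift of +12).
Decoding rqfot: r−12=f, q−12=e, f−12=t, o−12=c, t−12=h.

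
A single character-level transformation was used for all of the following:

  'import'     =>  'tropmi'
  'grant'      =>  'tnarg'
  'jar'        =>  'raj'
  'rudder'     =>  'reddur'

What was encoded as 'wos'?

sow

The output letters match the input read backwards: import reversed is tropmi. The word is simply reversed.
Decoding wos: then reverse → sow.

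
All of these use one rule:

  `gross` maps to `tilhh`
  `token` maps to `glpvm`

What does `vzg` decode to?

Each letter is replaced by its mirror in the alphabet: a↔z, b↔y, c↔x, and so on (the Atbash cipher).
Reversing it on vzg: v↔e, z↔a, g↔t.

eat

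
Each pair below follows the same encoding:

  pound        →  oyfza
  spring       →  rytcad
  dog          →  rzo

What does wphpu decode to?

The word is reversed, then every letter is shifted forward by 11.
Decoding wphpu: shift back: w−11=l, p−11=e, h−11=w, p−11=e, u−11=j → lewej; then reverse → jewel.

jewel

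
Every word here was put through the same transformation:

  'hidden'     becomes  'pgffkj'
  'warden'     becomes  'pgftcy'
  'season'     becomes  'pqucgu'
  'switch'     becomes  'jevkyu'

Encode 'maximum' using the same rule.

The output letters match the input read backwards, each shifted +2: hidden reversed is neddih. The word is reversed, then every letter is shifted forward by 2.
On maximum: reverse → mumixam; then shift: m+2=o, u+2=w, m+2=o, i+2=k, x+2=z, a+2=c, m+2=o.

owokzco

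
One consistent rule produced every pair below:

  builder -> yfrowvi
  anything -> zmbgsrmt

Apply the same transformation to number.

Each pair mirrors across the alphabet (b↔y, u↔f, i↔r): positions sum to 25. This is the alphabet-reversal cipher (Atbash): a becomes z, b becomes y, etc.
Applying it to number: n↔m, u↔f, m↔n, b↔y, e↔v, r↔i.

mfnyvi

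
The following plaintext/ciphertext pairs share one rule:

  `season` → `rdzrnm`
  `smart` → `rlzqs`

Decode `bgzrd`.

Compare letters: s→r is +25, e→d is +25, a→z is +25 — a constant shift. It's a constant shift of +25 (ROT25).
Reversing it on bgzrd: b−25=c, g−25=h, z−25=a, r−25=s, d−25=e.

chase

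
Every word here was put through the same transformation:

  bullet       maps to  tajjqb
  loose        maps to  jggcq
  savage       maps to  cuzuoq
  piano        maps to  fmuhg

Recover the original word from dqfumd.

repair

b(1)→t(19) and u(20)→a(0) fit y≡25x+20 (mod 26); the inverse of 25 mod 26 is 25. Each letter's alphabet position (a=0..z=25) is mapped through 25·x+20 mod 26 — an affine cipher.
Reversing it on dqfumd: d(3)→25·(3−20)≡17=r; q(16)→25·(16−20)≡4=e; f(5)→25·(5−20)≡15=p; u(20)→25·(20−20)≡0=a; m(12)→25·(12−20)≡8=i; d(3)→25·(3−20)≡17=r (all mod 26).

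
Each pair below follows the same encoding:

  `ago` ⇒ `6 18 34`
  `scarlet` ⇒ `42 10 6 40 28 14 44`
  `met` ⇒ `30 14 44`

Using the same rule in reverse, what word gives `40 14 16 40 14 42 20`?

refresh

a(#1)→6 and g(#7)→18: differences scale by 2, so n = 2·pos + 4. Each letter becomes 2×(its alphabet position, a=1..z=26) + 4.
Decoding 40 14 16 40 14 42 20: 40→(40−4)÷2=18=r, 14→(14−4)÷2=5=e, 16→(16−4)÷2=6=f, 40→(40−4)÷2=18=r, 14→(14−4)÷2=5=e, 42→(42−4)÷2=19=s, 20→(20−4)÷2=8=h.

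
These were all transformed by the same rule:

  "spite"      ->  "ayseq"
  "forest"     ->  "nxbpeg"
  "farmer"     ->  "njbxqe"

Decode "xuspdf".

pliers

In spite: s→a is +8, p→y is +9, i→s is +10, t→e is +11 — the shift increases by 1 each position. Each letter shifts forward by (position + 8), i.e. 8, 9, 10, … — the shift grows by one for each successive letter.
Undoing it on xuspdf: x−8=p, u−9=l, s−10=i, p−11=e, d−12=r, f−13=s.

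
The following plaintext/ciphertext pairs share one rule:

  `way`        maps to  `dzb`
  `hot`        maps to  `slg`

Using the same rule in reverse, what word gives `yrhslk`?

Each pair mirrors across the alphabet (w↔d, a↔z, y↔b): positions sum to 25. Letters are reflected about the middle of the alphabet (position → 25−position): Atbash.
Decoding yrhslk: y↔b, r↔i, h↔s, s↔h, l↔o, k↔p.

bishop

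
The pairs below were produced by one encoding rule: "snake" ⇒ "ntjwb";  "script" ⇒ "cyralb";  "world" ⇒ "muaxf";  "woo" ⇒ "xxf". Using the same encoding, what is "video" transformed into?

xnmre

The output letters match the input read backwards, each shifted +9: snake reversed is ekans. Read the word backwards and shift each letter +9.
For video: reverse → oediv; then shift: o+9=x, e+9=n, d+9=m, i+9=r, v+9=e.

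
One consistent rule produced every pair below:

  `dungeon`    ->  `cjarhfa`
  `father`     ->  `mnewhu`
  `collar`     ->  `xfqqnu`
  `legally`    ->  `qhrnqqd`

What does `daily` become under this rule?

cnbqd

d(3)→c(2) and u(20)→j(9) fit y≡5x+13 (mod 26); the inverse of 5 mod 26 is 21. Each letter's alphabet position (a=0..z=25) is mapped through 5·x+13 mod 26 — an affine cipher.
For daily: d(3)→5·3+13≡2=c; a(0)→5·0+13≡13=n; i(8)→5·8+13≡1=b; l(11)→5·11+13≡16=q; y(24)→5·24+13≡3=d (all mod 26).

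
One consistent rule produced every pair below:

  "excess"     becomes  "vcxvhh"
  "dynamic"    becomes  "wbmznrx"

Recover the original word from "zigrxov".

article

Each pair mirrors across the alphabet (e↔v, x↔c, c↔x): positions sum to 25. Letters are reflected about the middle of the alphabet (position → 25−position): Atbash.
Decoding zigrxov: z↔a, i↔r, g↔t, r↔i, x↔c, o↔l, v↔e.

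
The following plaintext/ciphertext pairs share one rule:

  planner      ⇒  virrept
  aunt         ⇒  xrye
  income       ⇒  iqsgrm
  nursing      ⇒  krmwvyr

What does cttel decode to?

happy

The output letters match the input read backwards, each shifted +4: planner reversed is rennalp. Read the word backwards and shift each letter +4.
Decoding cttel: shift back: c−4=y, t−4=p, t−4=p, e−4=a, l−4=h → yppah; then reverse → happy.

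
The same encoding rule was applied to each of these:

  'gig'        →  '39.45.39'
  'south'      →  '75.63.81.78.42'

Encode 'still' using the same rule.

75.78.45.54.54

g(#7)→39 and i(#9)→45: differences scale by 3, so n = 3·pos + 18. With a=1..z=26, the number is 3·pos + 18.
For still: s=19→75, t=20→78, i=9→45, l=12→54, l=12→54.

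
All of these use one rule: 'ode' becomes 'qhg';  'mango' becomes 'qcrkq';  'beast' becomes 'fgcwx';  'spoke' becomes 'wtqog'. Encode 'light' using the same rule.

pkklx

The shift depends on letter class: consonant d→h is +4, but vowel o→q is +2. Vowels shift forward by 2 and consonants shift forward by 4.
On light: l(cons)+4=p, i(vowel)+2=k, g(cons)+4=k, h(cons)+4=l, t(cons)+4=x.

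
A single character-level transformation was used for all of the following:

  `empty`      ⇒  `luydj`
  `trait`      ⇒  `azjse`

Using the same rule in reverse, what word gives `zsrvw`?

skill

Letter i (0-indexed) is shifted by i+7, so successive shifts are 7, 8, 9, ….
Decoding zsrvw: z−7=s, s−8=k, r−9=i, v−10=l, w−11=l.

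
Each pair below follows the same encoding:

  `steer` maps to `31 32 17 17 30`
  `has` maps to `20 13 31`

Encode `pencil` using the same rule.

28 17 26 15 21 24

s is letter #19 and maps to 31: an offset of 12. Letters become their 1-based position plus 12 (so a→13, b→14, …).
On pencil: p=16→28, e=5→17, n=14→26, c=3→15, i=9→21, l=12→24.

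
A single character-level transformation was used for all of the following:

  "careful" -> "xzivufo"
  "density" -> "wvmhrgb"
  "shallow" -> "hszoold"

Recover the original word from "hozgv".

slate

Each pair mirrors across the alphabet (c↔x, a↔z, r↔i): positions sum to 25. This is the alphabet-reversal cipher (Atbash): a becomes z, b becomes y, etc.
Decoding hozgv: h↔s, o↔l, z↔a, g↔t, v↔e.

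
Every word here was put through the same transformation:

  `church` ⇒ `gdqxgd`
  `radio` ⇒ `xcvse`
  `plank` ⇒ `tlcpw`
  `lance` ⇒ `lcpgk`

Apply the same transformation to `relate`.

c(2)→g(6) and h(7)→d(3) fit y≡15x+2 (mod 26); the inverse of 15 mod 26 is 7. Treating letters as 0–25, the rule is x ↦ 15x + 2 (mod 26).
Applying it to relate: r(17)→15·17+2≡23=x; e(4)→15·4+2≡10=k; l(11)→15·11+2≡11=l; a(0)→15·0+2≡2=c; t(19)→15·19+2≡1=b; e(4)→15·4+2≡10=k (all mod 26).

xklcbk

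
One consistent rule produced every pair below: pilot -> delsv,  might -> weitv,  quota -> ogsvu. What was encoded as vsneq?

toxic

p(15)→d(3) and i(8)→e(4) fit y≡11x+20 (mod 26); the inverse of 11 mod 26 is 19. Treating letters as 0–25, the rule is x ↦ 11x + 20 (mod 26).
Reversing it on vsneq: v(21)→19·(21−20)≡19=t; s(18)→19·(18−20)≡14=o; n(13)→19·(13−20)≡23=x; e(4)→19·(4−20)≡8=i; q(16)→19·(16−20)≡2=c (all mod 26).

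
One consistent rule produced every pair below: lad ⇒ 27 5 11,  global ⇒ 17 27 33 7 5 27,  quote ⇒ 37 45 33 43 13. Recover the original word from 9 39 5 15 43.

l(#12)→27 and a(#1)→5: differences scale by 2, so n = 2·pos + 3. The formula is n = 2×(alphabet index, a=1) + 3.
Undoing it on 9 39 5 15 43: 9→(9−3)÷2=3=c, 39→(39−3)÷2=18=r, 5→(5−3)÷2=1=a, 15→(15−3)÷2=6=f, 43→(43−3)÷2=20=t.

craft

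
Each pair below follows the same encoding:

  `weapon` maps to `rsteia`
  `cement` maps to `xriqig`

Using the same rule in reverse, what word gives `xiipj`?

The output letters match the input read backwards, each shifted +4: weapon reversed is nopaew. Two steps: reverse the string, then apply a Caesar shift of +4.
Decoding xiipj: shift back: x−4=t, i−4=e, i−4=e, p−4=l, j−4=f → teelf; then reverse → fleet.

fleet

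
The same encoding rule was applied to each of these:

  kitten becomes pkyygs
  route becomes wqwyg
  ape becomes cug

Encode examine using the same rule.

The shift depends on letter class: consonant k→p is +5, but vowel i→k is +2. Vowels shift forward by 2 and consonants shift forward by 5.
Applying it to examine: e(vowel)+2=g, x(cons)+5=c, a(vowel)+2=c, m(cons)+5=r, i(vowel)+2=k, n(cons)+5=s, e(vowel)+2=g.

gccrksg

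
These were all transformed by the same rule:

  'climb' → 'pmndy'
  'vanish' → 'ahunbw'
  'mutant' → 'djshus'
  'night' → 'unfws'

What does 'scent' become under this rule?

c(2)→p(15) and l(11)→m(12) fit y≡17x+7 (mod 26); the inverse of 17 mod 26 is 23. Each letter's alphabet position (a=0..z=25) is mapped through 17·x+7 mod 26 — an affine cipher.
On scent: s(18)→17·18+7≡1=b; c(2)→17·2+7≡15=p; e(4)→17·4+7≡23=x; n(13)→17·13+7≡20=u; t(19)→17·19+7≡18=s (all mod 26).

bpxus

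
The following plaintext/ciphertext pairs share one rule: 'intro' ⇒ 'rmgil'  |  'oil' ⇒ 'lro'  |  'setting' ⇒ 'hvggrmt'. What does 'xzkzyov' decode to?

capable

Each pair mirrors across the alphabet (i↔r, n↔m, t↔g): positions sum to 25. This is the alphabet-reversal cipher (Atbash): a becomes z, b becomes y, etc.
Decoding xzkzyov: x↔c, z↔a, k↔p, z↔a, y↔b, o↔l, v↔e.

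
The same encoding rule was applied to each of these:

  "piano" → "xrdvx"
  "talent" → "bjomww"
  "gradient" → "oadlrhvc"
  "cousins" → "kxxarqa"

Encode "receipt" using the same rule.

znfmrsb

Shifts by position in piano: pos 0: p→x (+8), pos 1: i→r (+9), pos 2: a→d (+3), pos 3: n→v (+8), pos 4: o→x (+9) — repeating every 3. It's a Vigenère-style cipher with numeric key [8,9,3]: position i shifts by key[i mod 3].
On receipt: r+8=z, e+9=n, c+3=f, e+8=m, i+9=r, p+3=s, t+8=b.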